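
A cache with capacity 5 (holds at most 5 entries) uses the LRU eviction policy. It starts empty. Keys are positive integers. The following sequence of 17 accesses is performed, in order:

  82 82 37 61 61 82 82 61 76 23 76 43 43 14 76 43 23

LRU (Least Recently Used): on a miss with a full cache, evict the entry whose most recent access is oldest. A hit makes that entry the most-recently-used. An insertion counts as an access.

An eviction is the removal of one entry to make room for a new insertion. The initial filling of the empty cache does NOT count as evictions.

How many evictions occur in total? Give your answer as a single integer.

LRU simulation (capacity=5):
  1. access 82: MISS. Cache (LRU->MRU): [82]
  2. access 82: HIT. Cache (LRU->MRU): [82]
  3. access 37: MISS. Cache (LRU->MRU): [82 37]
  4. access 61: MISS. Cache (LRU->MRU): [82 37 61]
  5. access 61: HIT. Cache (LRU->MRU): [82 37 61]
  6. access 82: HIT. Cache (LRU->MRU): [37 61 82]
  7. access 82: HIT. Cache (LRU->MRU): [37 61 82]
  8. access 61: HIT. Cache (LRU->MRU): [37 82 61]
  9. access 76: MISS. Cache (LRU->MRU): [37 82 61 76]
  10. access 23: MISS. Cache (LRU->MRU): [37 82 61 76 23]
  11. access 76: HIT. Cache (LRU->MRU): [37 82 61 23 76]
  12. access 43: MISS, evict 37. Cache (LRU->MRU): [82 61 23 76 43]
  13. access 43: HIT. Cache (LRU->MRU): [82 61 23 76 43]
  14. access 14: MISS, evict 82. Cache (LRU->MRU): [61 23 76 43 14]
  15. access 76: HIT. Cache (LRU->MRU): [61 23 43 14 76]
  16. access 43: HIT. Cache (LRU->MRU): [61 23 14 76 43]
  17. access 23: HIT. Cache (LRU->MRU): [61 14 76 43 23]
Total: 10 hits, 7 misses, 2 evictions

Answer: 2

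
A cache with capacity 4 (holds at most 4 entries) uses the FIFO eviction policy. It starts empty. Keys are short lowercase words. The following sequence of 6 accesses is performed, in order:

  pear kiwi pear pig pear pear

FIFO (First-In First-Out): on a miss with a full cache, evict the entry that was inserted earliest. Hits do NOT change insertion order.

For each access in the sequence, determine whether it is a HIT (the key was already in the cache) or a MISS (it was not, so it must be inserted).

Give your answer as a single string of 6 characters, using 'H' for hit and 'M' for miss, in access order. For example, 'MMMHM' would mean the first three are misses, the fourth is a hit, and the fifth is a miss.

FIFO simulation (capacity=4):
  1. access pear: MISS. Cache (old->new): [pear]
  2. access kiwi: MISS. Cache (old->new): [pear kiwi]
  3. access pear: HIT. Cache (old->new): [pear kiwi]
  4. access pig: MISS. Cache (old->new): [pear kiwi pig]
  5. access pear: HIT. Cache (old->new): [pear kiwi pig]
  6. access pear: HIT. Cache (old->new): [pear kiwi pig]
Total: 3 hits, 3 misses, 0 evictions

Answer: MMHMHH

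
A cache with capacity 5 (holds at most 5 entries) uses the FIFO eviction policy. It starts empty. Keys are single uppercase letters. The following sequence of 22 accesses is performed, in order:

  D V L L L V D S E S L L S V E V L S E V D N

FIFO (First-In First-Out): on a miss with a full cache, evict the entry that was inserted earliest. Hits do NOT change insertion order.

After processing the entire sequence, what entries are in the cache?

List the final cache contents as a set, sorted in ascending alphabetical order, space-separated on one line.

FIFO simulation (capacity=5):
  1. access D: MISS. Cache (old->new): [D]
  2. access V: MISS. Cache (old->new): [D V]
  3. access L: MISS. Cache (old->new): [D V L]
  4. access L: HIT. Cache (old->new): [D V L]
  5. access L: HIT. Cache (old->new): [D V L]
  6. access V: HIT. Cache (old->new): [D V L]
  7. access D: HIT. Cache (old->new): [D V L]
  8. access S: MISS. Cache (old->new): [D V L S]
  9. access E: MISS. Cache (old->new): [D V L S E]
  10. access S: HIT. Cache (old->new): [D V L S E]
  11. access L: HIT. Cache (old->new): [D V L S E]
  12. access L: HIT. Cache (old->new): [D V L S E]
  13. access S: HIT. Cache (old->new): [D V L S E]
  14. access V: HIT. Cache (old->new): [D V L S E]
  15. access E: HIT. Cache (old->new): [D V L S E]
  16. access V: HIT. Cache (old->new): [D V L S E]
  17. access L: HIT. Cache (old->new): [D V L S E]
  18. access S: HIT. Cache (old->new): [D V L S E]
  19. access E: HIT. Cache (old->new): [D V L S E]
  20. access V: HIT. Cache (old->new): [D V L S E]
  21. access D: HIT. Cache (old->new): [D V L S E]
  22. access N: MISS, evict D. Cache (old->new): [V L S E N]
Total: 16 hits, 6 misses, 1 evictions

Answer: E L N S V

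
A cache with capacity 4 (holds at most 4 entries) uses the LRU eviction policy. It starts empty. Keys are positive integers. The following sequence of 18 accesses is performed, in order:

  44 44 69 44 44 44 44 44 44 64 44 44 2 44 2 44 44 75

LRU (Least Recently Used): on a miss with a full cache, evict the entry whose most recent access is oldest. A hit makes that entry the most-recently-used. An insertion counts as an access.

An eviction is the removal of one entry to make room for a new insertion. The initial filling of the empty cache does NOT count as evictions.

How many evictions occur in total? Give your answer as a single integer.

Answer: 1

Derivation:
LRU simulation (capacity=4):
  1. access 44: MISS. Cache (LRU->MRU): [44]
  2. access 44: HIT. Cache (LRU->MRU): [44]
  3. access 69: MISS. Cache (LRU->MRU): [44 69]
  4. access 44: HIT. Cache (LRU->MRU): [69 44]
  5. access 44: HIT. Cache (LRU->MRU): [69 44]
  6. access 44: HIT. Cache (LRU->MRU): [69 44]
  7. access 44: HIT. Cache (LRU->MRU): [69 44]
  8. access 44: HIT. Cache (LRU->MRU): [69 44]
  9. access 44: HIT. Cache (LRU->MRU): [69 44]
  10. access 64: MISS. Cache (LRU->MRU): [69 44 64]
  11. access 44: HIT. Cache (LRU->MRU): [69 64 44]
  12. access 44: HIT. Cache (LRU->MRU): [69 64 44]
  13. access 2: MISS. Cache (LRU->MRU): [69 64 44 2]
  14. access 44: HIT. Cache (LRU->MRU): [69 64 2 44]
  15. access 2: HIT. Cache (LRU->MRU): [69 64 44 2]
  16. access 44: HIT. Cache (LRU->MRU): [69 64 2 44]
  17. access 44: HIT. Cache (LRU->MRU): [69 64 2 44]
  18. access 75: MISS, evict 69. Cache (LRU->MRU): [64 2 44 75]
Total: 13 hits, 5 misses, 1 evictions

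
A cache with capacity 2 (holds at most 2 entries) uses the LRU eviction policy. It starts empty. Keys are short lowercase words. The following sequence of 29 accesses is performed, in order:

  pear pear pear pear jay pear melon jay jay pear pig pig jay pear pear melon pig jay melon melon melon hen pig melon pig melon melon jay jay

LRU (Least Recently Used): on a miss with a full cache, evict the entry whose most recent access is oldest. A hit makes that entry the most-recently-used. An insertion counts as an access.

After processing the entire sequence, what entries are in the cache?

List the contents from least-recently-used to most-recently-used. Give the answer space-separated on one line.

LRU simulation (capacity=2):
  1. access pear: MISS. Cache (LRU->MRU): [pear]
  2. access pear: HIT. Cache (LRU->MRU): [pear]
  3. access pear: HIT. Cache (LRU->MRU): [pear]
  4. access pear: HIT. Cache (LRU->MRU): [pear]
  5. access jay: MISS. Cache (LRU->MRU): [pear jay]
  6. access pear: HIT. Cache (LRU->MRU): [jay pear]
  7. access melon: MISS, evict jay. Cache (LRU->MRU): [pear melon]
  8. access jay: MISS, evict pear. Cache (LRU->MRU): [melon jay]
  9. access jay: HIT. Cache (LRU->MRU): [melon jay]
  10. access pear: MISS, evict melon. Cache (LRU->MRU): [jay pear]
  11. access pig: MISS, evict jay. Cache (LRU->MRU): [pear pig]
  12. access pig: HIT. Cache (LRU->MRU): [pear pig]
  13. access jay: MISS, evict pear. Cache (LRU->MRU): [pig jay]
  14. access pear: MISS, evict pig. Cache (LRU->MRU): [jay pear]
  15. access pear: HIT. Cache (LRU->MRU): [jay pear]
  16. access melon: MISS, evict jay. Cache (LRU->MRU): [pear melon]
  17. access pig: MISS, evict pear. Cache (LRU->MRU): [melon pig]
  18. access jay: MISS, evict melon. Cache (LRU->MRU): [pig jay]
  19. access melon: MISS, evict pig. Cache (LRU->MRU): [jay melon]
  20. access melon: HIT. Cache (LRU->MRU): [jay melon]
  21. access melon: HIT. Cache (LRU->MRU): [jay melon]
  22. access hen: MISS, evict jay. Cache (LRU->MRU): [melon hen]
  23. access pig: MISS, evict melon. Cache (LRU->MRU): [hen pig]
  24. access melon: MISS, evict hen. Cache (LRU->MRU): [pig melon]
  25. access pig: HIT. Cache (LRU->MRU): [melon pig]
  26. access melon: HIT. Cache (LRU->MRU): [pig melon]
  27. access melon: HIT. Cache (LRU->MRU): [pig melon]
  28. access jay: MISS, evict pig. Cache (LRU->MRU): [melon jay]
  29. access jay: HIT. Cache (LRU->MRU): [melon jay]
Total: 13 hits, 16 misses, 14 evictions

Answer: melon jay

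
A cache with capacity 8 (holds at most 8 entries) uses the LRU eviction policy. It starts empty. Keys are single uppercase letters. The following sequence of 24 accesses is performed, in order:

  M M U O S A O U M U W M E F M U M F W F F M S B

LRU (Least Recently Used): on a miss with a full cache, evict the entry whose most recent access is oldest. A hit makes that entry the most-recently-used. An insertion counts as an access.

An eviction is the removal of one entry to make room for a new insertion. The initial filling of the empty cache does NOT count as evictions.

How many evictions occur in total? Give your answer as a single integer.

Answer: 1

Derivation:
LRU simulation (capacity=8):
  1. access M: MISS. Cache (LRU->MRU): [M]
  2. access M: HIT. Cache (LRU->MRU): [M]
  3. access U: MISS. Cache (LRU->MRU): [M U]
  4. access O: MISS. Cache (LRU->MRU): [M U O]
  5. access S: MISS. Cache (LRU->MRU): [M U O S]
  6. access A: MISS. Cache (LRU->MRU): [M U O S A]
  7. access O: HIT. Cache (LRU->MRU): [M U S A O]
  8. access U: HIT. Cache (LRU->MRU): [M S A O U]
  9. access M: HIT. Cache (LRU->MRU): [S A O U M]
  10. access U: HIT. Cache (LRU->MRU): [S A O M U]
  11. access W: MISS. Cache (LRU->MRU): [S A O M U W]
  12. access M: HIT. Cache (LRU->MRU): [S A O U W M]
  13. access E: MISS. Cache (LRU->MRU): [S A O U W M E]
  14. access F: MISS. Cache (LRU->MRU): [S A O U W M E F]
  15. access M: HIT. Cache (LRU->MRU): [S A O U W E F M]
  16. access U: HIT. Cache (LRU->MRU): [S A O W E F M U]
  17. access M: HIT. Cache (LRU->MRU): [S A O W E F U M]
  18. access F: HIT. Cache (LRU->MRU): [S A O W E U M F]
  19. access W: HIT. Cache (LRU->MRU): [S A O E U M F W]
  20. access F: HIT. Cache (LRU->MRU): [S A O E U M W F]
  21. access F: HIT. Cache (LRU->MRU): [S A O E U M W F]
  22. access M: HIT. Cache (LRU->MRU): [S A O E U W F M]
  23. access S: HIT. Cache (LRU->MRU): [A O E U W F M S]
  24. access B: MISS, evict A. Cache (LRU->MRU): [O E U W F M S B]
Total: 15 hits, 9 misses, 1 evictions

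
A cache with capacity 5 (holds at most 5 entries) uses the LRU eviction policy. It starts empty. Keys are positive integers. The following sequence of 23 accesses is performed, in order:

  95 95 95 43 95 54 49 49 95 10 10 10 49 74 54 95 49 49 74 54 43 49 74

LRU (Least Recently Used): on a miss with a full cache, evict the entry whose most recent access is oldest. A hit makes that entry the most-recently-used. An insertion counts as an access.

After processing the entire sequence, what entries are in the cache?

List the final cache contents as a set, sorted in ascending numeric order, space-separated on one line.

Answer: 43 49 54 74 95

Derivation:
LRU simulation (capacity=5):
  1. access 95: MISS. Cache (LRU->MRU): [95]
  2. access 95: HIT. Cache (LRU->MRU): [95]
  3. access 95: HIT. Cache (LRU->MRU): [95]
  4. access 43: MISS. Cache (LRU->MRU): [95 43]
  5. access 95: HIT. Cache (LRU->MRU): [43 95]
  6. access 54: MISS. Cache (LRU->MRU): [43 95 54]
  7. access 49: MISS. Cache (LRU->MRU): [43 95 54 49]
  8. access 49: HIT. Cache (LRU->MRU): [43 95 54 49]
  9. access 95: HIT. Cache (LRU->MRU): [43 54 49 95]
  10. access 10: MISS. Cache (LRU->MRU): [43 54 49 95 10]
  11. access 10: HIT. Cache (LRU->MRU): [43 54 49 95 10]
  12. access 10: HIT. Cache (LRU->MRU): [43 54 49 95 10]
  13. access 49: HIT. Cache (LRU->MRU): [43 54 95 10 49]
  14. access 74: MISS, evict 43. Cache (LRU->MRU): [54 95 10 49 74]
  15. access 54: HIT. Cache (LRU->MRU): [95 10 49 74 54]
  16. access 95: HIT. Cache (LRU->MRU): [10 49 74 54 95]
  17. access 49: HIT. Cache (LRU->MRU): [10 74 54 95 49]
  18. access 49: HIT. Cache (LRU->MRU): [10 74 54 95 49]
  19. access 74: HIT. Cache (LRU->MRU): [10 54 95 49 74]
  20. access 54: HIT. Cache (LRU->MRU): [10 95 49 74 54]
  21. access 43: MISS, evict 10. Cache (LRU->MRU): [95 49 74 54 43]
  22. access 49: HIT. Cache (LRU->MRU): [95 74 54 43 49]
  23. access 74: HIT. Cache (LRU->MRU): [95 54 43 49 74]
Total: 16 hits, 7 misses, 2 evictions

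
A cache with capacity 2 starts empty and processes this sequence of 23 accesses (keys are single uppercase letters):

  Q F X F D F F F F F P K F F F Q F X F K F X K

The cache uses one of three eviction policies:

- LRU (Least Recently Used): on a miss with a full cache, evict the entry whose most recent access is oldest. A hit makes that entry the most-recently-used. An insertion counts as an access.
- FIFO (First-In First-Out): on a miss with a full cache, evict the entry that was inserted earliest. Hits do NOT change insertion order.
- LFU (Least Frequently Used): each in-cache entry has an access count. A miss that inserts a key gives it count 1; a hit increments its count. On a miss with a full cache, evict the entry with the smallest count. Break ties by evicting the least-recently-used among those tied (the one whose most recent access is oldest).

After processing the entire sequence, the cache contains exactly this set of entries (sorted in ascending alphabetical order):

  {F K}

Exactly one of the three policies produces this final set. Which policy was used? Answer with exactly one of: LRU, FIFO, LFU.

Answer: LFU

Derivation:
Simulating under each policy and comparing final sets:
  LRU: final set = {K X} -> differs
  FIFO: final set = {K X} -> differs
  LFU: final set = {F K} -> MATCHES target
Only LFU produces the target set.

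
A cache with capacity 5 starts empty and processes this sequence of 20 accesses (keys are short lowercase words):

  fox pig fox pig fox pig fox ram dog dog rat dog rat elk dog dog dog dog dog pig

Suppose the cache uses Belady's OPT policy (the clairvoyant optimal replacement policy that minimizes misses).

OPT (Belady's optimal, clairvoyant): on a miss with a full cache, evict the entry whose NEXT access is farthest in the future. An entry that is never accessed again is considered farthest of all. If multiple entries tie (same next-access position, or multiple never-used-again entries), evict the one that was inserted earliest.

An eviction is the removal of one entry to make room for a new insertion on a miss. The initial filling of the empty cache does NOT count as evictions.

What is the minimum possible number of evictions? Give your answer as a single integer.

OPT (Belady) simulation (capacity=5):
  1. access fox: MISS. Cache: [fox]
  2. access pig: MISS. Cache: [fox pig]
  3. access fox: HIT. Next use of fox: step 5. Cache: [fox pig]
  4. access pig: HIT. Next use of pig: step 6. Cache: [fox pig]
  5. access fox: HIT. Next use of fox: step 7. Cache: [fox pig]
  6. access pig: HIT. Next use of pig: step 20. Cache: [fox pig]
  7. access fox: HIT. Next use of fox: never. Cache: [fox pig]
  8. access ram: MISS. Cache: [fox pig ram]
  9. access dog: MISS. Cache: [fox pig ram dog]
  10. access dog: HIT. Next use of dog: step 12. Cache: [fox pig ram dog]
  11. access rat: MISS. Cache: [fox pig ram dog rat]
  12. access dog: HIT. Next use of dog: step 15. Cache: [fox pig ram dog rat]
  13. access rat: HIT. Next use of rat: never. Cache: [fox pig ram dog rat]
  14. access elk: MISS, evict fox (next use: never). Cache: [pig ram dog rat elk]
  15. access dog: HIT. Next use of dog: step 16. Cache: [pig ram dog rat elk]
  16. access dog: HIT. Next use of dog: step 17. Cache: [pig ram dog rat elk]
  17. access dog: HIT. Next use of dog: step 18. Cache: [pig ram dog rat elk]
  18. access dog: HIT. Next use of dog: step 19. Cache: [pig ram dog rat elk]
  19. access dog: HIT. Next use of dog: never. Cache: [pig ram dog rat elk]
  20. access pig: HIT. Next use of pig: never. Cache: [pig ram dog rat elk]
Total: 14 hits, 6 misses, 1 evictions

Answer: 1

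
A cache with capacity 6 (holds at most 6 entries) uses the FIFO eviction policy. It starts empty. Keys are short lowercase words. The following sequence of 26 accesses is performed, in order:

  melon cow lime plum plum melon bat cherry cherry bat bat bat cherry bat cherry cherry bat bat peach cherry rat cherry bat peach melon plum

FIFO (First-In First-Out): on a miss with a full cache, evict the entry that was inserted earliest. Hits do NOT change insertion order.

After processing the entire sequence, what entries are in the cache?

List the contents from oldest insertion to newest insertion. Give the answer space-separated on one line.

FIFO simulation (capacity=6):
  1. access melon: MISS. Cache (old->new): [melon]
  2. access cow: MISS. Cache (old->new): [melon cow]
  3. access lime: MISS. Cache (old->new): [melon cow lime]
  4. access plum: MISS. Cache (old->new): [melon cow lime plum]
  5. access plum: HIT. Cache (old->new): [melon cow lime plum]
  6. access melon: HIT. Cache (old->new): [melon cow lime plum]
  7. access bat: MISS. Cache (old->new): [melon cow lime plum bat]
  8. access cherry: MISS. Cache (old->new): [melon cow lime plum bat cherry]
  9. access cherry: HIT. Cache (old->new): [melon cow lime plum bat cherry]
  10. access bat: HIT. Cache (old->new): [melon cow lime plum bat cherry]
  11. access bat: HIT. Cache (old->new): [melon cow lime plum bat cherry]
  12. access bat: HIT. Cache (old->new): [melon cow lime plum bat cherry]
  13. access cherry: HIT. Cache (old->new): [melon cow lime plum bat cherry]
  14. access bat: HIT. Cache (old->new): [melon cow lime plum bat cherry]
  15. access cherry: HIT. Cache (old->new): [melon cow lime plum bat cherry]
  16. access cherry: HIT. Cache (old->new): [melon cow lime plum bat cherry]
  17. access bat: HIT. Cache (old->new): [melon cow lime plum bat cherry]
  18. access bat: HIT. Cache (old->new): [melon cow lime plum bat cherry]
  19. access peach: MISS, evict melon. Cache (old->new): [cow lime plum bat cherry peach]
  20. access cherry: HIT. Cache (old->new): [cow lime plum bat cherry peach]
  21. access rat: MISS, evict cow. Cache (old->new): [lime plum bat cherry peach rat]
  22. access cherry: HIT. Cache (old->new): [lime plum bat cherry peach rat]
  23. access bat: HIT. Cache (old->new): [lime plum bat cherry peach rat]
  24. access peach: HIT. Cache (old->new): [lime plum bat cherry peach rat]
  25. access melon: MISS, evict lime. Cache (old->new): [plum bat cherry peach rat melon]
  26. access plum: HIT. Cache (old->new): [plum bat cherry peach rat melon]
Total: 17 hits, 9 misses, 3 evictions

Answer: plum bat cherry peach rat melon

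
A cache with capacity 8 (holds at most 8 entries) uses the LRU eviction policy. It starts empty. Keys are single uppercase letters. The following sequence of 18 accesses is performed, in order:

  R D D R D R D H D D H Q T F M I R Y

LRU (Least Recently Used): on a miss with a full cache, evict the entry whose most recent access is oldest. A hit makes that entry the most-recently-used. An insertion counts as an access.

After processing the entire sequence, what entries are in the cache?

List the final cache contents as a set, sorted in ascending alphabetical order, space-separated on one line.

LRU simulation (capacity=8):
  1. access R: MISS. Cache (LRU->MRU): [R]
  2. access D: MISS. Cache (LRU->MRU): [R D]
  3. access D: HIT. Cache (LRU->MRU): [R D]
  4. access R: HIT. Cache (LRU->MRU): [D R]
  5. access D: HIT. Cache (LRU->MRU): [R D]
  6. access R: HIT. Cache (LRU->MRU): [D R]
  7. access D: HIT. Cache (LRU->MRU): [R D]
  8. access H: MISS. Cache (LRU->MRU): [R D H]
  9. access D: HIT. Cache (LRU->MRU): [R H D]
  10. access D: HIT. Cache (LRU->MRU): [R H D]
  11. access H: HIT. Cache (LRU->MRU): [R D H]
  12. access Q: MISS. Cache (LRU->MRU): [R D H Q]
  13. access T: MISS. Cache (LRU->MRU): [R D H Q T]
  14. access F: MISS. Cache (LRU->MRU): [R D H Q T F]
  15. access M: MISS. Cache (LRU->MRU): [R D H Q T F M]
  16. access I: MISS. Cache (LRU->MRU): [R D H Q T F M I]
  17. access R: HIT. Cache (LRU->MRU): [D H Q T F M I R]
  18. access Y: MISS, evict D. Cache (LRU->MRU): [H Q T F M I R Y]
Total: 9 hits, 9 misses, 1 evictions

Answer: F H I M Q R T Y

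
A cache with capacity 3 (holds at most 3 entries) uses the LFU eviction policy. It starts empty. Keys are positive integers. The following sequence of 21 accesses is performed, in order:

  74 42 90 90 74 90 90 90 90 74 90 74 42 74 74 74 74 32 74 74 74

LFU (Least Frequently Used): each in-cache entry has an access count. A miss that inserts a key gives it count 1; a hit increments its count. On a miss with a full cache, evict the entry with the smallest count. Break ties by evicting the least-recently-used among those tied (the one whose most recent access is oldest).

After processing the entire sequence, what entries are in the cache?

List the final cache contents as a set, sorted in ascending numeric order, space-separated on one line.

LFU simulation (capacity=3):
  1. access 74: MISS. Cache: [74(c=1)]
  2. access 42: MISS. Cache: [74(c=1) 42(c=1)]
  3. access 90: MISS. Cache: [74(c=1) 42(c=1) 90(c=1)]
  4. access 90: HIT, count now 2. Cache: [74(c=1) 42(c=1) 90(c=2)]
  5. access 74: HIT, count now 2. Cache: [42(c=1) 90(c=2) 74(c=2)]
  6. access 90: HIT, count now 3. Cache: [42(c=1) 74(c=2) 90(c=3)]
  7. access 90: HIT, count now 4. Cache: [42(c=1) 74(c=2) 90(c=4)]
  8. access 90: HIT, count now 5. Cache: [42(c=1) 74(c=2) 90(c=5)]
  9. access 90: HIT, count now 6. Cache: [42(c=1) 74(c=2) 90(c=6)]
  10. access 74: HIT, count now 3. Cache: [42(c=1) 74(c=3) 90(c=6)]
  11. access 90: HIT, count now 7. Cache: [42(c=1) 74(c=3) 90(c=7)]
  12. access 74: HIT, count now 4. Cache: [42(c=1) 74(c=4) 90(c=7)]
  13. access 42: HIT, count now 2. Cache: [42(c=2) 74(c=4) 90(c=7)]
  14. access 74: HIT, count now 5. Cache: [42(c=2) 74(c=5) 90(c=7)]
  15. access 74: HIT, count now 6. Cache: [42(c=2) 74(c=6) 90(c=7)]
  16. access 74: HIT, count now 7. Cache: [42(c=2) 90(c=7) 74(c=7)]
  17. access 74: HIT, count now 8. Cache: [42(c=2) 90(c=7) 74(c=8)]
  18. access 32: MISS, evict 42(c=2). Cache: [32(c=1) 90(c=7) 74(c=8)]
  19. access 74: HIT, count now 9. Cache: [32(c=1) 90(c=7) 74(c=9)]
  20. access 74: HIT, count now 10. Cache: [32(c=1) 90(c=7) 74(c=10)]
  21. access 74: HIT, count now 11. Cache: [32(c=1) 90(c=7) 74(c=11)]
Total: 17 hits, 4 misses, 1 evictions

Answer: 32 74 90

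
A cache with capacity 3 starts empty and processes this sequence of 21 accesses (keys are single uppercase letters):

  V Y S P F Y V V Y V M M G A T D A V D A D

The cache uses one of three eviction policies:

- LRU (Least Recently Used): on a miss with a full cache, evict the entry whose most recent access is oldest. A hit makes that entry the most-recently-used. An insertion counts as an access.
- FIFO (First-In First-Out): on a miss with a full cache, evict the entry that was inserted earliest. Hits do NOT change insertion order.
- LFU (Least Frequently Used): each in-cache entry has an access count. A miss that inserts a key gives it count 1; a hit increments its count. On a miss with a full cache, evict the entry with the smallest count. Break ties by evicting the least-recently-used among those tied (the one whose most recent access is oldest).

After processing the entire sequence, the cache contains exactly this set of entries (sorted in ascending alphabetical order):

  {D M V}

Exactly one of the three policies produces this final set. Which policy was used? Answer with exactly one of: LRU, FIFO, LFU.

Answer: LFU

Derivation:
Simulating under each policy and comparing final sets:
  LRU: final set = {A D V} -> differs
  FIFO: final set = {A D V} -> differs
  LFU: final set = {D M V} -> MATCHES target
Only LFU produces the target set.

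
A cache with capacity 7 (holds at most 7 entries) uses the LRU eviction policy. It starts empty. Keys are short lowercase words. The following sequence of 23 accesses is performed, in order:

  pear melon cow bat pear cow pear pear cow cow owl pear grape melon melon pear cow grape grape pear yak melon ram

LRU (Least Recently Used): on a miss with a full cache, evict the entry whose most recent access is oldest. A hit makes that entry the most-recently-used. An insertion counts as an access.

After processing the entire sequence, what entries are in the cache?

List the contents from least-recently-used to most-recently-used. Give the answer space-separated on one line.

Answer: owl cow grape pear yak melon ram

Derivation:
LRU simulation (capacity=7):
  1. access pear: MISS. Cache (LRU->MRU): [pear]
  2. access melon: MISS. Cache (LRU->MRU): [pear melon]
  3. access cow: MISS. Cache (LRU->MRU): [pear melon cow]
  4. access bat: MISS. Cache (LRU->MRU): [pear melon cow bat]
  5. access pear: HIT. Cache (LRU->MRU): [melon cow bat pear]
  6. access cow: HIT. Cache (LRU->MRU): [melon bat pear cow]
  7. access pear: HIT. Cache (LRU->MRU): [melon bat cow pear]
  8. access pear: HIT. Cache (LRU->MRU): [melon bat cow pear]
  9. access cow: HIT. Cache (LRU->MRU): [melon bat pear cow]
  10. access cow: HIT. Cache (LRU->MRU): [melon bat pear cow]
  11. access owl: MISS. Cache (LRU->MRU): [melon bat pear cow owl]
  12. access pear: HIT. Cache (LRU->MRU): [melon bat cow owl pear]
  13. access grape: MISS. Cache (LRU->MRU): [melon bat cow owl pear grape]
  14. access melon: HIT. Cache (LRU->MRU): [bat cow owl pear grape melon]
  15. access melon: HIT. Cache (LRU->MRU): [bat cow owl pear grape melon]
  16. access pear: HIT. Cache (LRU->MRU): [bat cow owl grape melon pear]
  17. access cow: HIT. Cache (LRU->MRU): [bat owl grape melon pear cow]
  18. access grape: HIT. Cache (LRU->MRU): [bat owl melon pear cow grape]
  19. access grape: HIT. Cache (LRU->MRU): [bat owl melon pear cow grape]
  20. access pear: HIT. Cache (LRU->MRU): [bat owl melon cow grape pear]
  21. access yak: MISS. Cache (LRU->MRU): [bat owl melon cow grape pear yak]
  22. access melon: HIT. Cache (LRU->MRU): [bat owl cow grape pear yak melon]
  23. access ram: MISS, evict bat. Cache (LRU->MRU): [owl cow grape pear yak melon ram]
Total: 15 hits, 8 misses, 1 evictions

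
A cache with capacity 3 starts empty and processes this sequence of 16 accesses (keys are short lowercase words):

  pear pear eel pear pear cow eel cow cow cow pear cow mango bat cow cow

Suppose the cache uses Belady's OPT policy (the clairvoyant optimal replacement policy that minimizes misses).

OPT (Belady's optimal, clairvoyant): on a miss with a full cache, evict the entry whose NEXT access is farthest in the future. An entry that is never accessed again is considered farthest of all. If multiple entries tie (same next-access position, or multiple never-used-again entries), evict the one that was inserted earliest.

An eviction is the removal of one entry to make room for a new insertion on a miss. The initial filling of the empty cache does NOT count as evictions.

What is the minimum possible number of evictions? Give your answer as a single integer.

OPT (Belady) simulation (capacity=3):
  1. access pear: MISS. Cache: [pear]
  2. access pear: HIT. Next use of pear: step 4. Cache: [pear]
  3. access eel: MISS. Cache: [pear eel]
  4. access pear: HIT. Next use of pear: step 5. Cache: [pear eel]
  5. access pear: HIT. Next use of pear: step 11. Cache: [pear eel]
  6. access cow: MISS. Cache: [pear eel cow]
  7. access eel: HIT. Next use of eel: never. Cache: [pear eel cow]
  8. access cow: HIT. Next use of cow: step 9. Cache: [pear eel cow]
  9. access cow: HIT. Next use of cow: step 10. Cache: [pear eel cow]
  10. access cow: HIT. Next use of cow: step 12. Cache: [pear eel cow]
  11. access pear: HIT. Next use of pear: never. Cache: [pear eel cow]
  12. access cow: HIT. Next use of cow: step 15. Cache: [pear eel cow]
  13. access mango: MISS, evict pear (next use: never). Cache: [eel cow mango]
  14. access bat: MISS, evict eel (next use: never). Cache: [cow mango bat]
  15. access cow: HIT. Next use of cow: step 16. Cache: [cow mango bat]
  16. access cow: HIT. Next use of cow: never. Cache: [cow mango bat]
Total: 11 hits, 5 misses, 2 evictions

Answer: 2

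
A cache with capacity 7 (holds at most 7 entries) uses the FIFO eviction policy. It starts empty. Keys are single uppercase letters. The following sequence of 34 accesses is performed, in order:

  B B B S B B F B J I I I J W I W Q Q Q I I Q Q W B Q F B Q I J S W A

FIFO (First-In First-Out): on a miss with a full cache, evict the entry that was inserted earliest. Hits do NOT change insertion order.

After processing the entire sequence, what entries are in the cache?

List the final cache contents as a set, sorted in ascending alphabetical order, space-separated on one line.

FIFO simulation (capacity=7):
  1. access B: MISS. Cache (old->new): [B]
  2. access B: HIT. Cache (old->new): [B]
  3. access B: HIT. Cache (old->new): [B]
  4. access S: MISS. Cache (old->new): [B S]
  5. access B: HIT. Cache (old->new): [B S]
  6. access B: HIT. Cache (old->new): [B S]
  7. access F: MISS. Cache (old->new): [B S F]
  8. access B: HIT. Cache (old->new): [B S F]
  9. access J: MISS. Cache (old->new): [B S F J]
  10. access I: MISS. Cache (old->new): [B S F J I]
  11. access I: HIT. Cache (old->new): [B S F J I]
  12. access I: HIT. Cache (old->new): [B S F J I]
  13. access J: HIT. Cache (old->new): [B S F J I]
  14. access W: MISS. Cache (old->new): [B S F J I W]
  15. access I: HIT. Cache (old->new): [B S F J I W]
  16. access W: HIT. Cache (old->new): [B S F J I W]
  17. access Q: MISS. Cache (old->new): [B S F J I W Q]
  18. access Q: HIT. Cache (old->new): [B S F J I W Q]
  19. access Q: HIT. Cache (old->new): [B S F J I W Q]
  20. access I: HIT. Cache (old->new): [B S F J I W Q]
  21. access I: HIT. Cache (old->new): [B S F J I W Q]
  22. access Q: HIT. Cache (old->new): [B S F J I W Q]
  23. access Q: HIT. Cache (old->new): [B S F J I W Q]
  24. access W: HIT. Cache (old->new): [B S F J I W Q]
  25. access B: HIT. Cache (old->new): [B S F J I W Q]
  26. access Q: HIT. Cache (old->new): [B S F J I W Q]
  27. access F: HIT. Cache (old->new): [B S F J I W Q]
  28. access B: HIT. Cache (old->new): [B S F J I W Q]
  29. access Q: HIT. Cache (old->new): [B S F J I W Q]
  30. access I: HIT. Cache (old->new): [B S F J I W Q]
  31. access J: HIT. Cache (old->new): [B S F J I W Q]
  32. access S: HIT. Cache (old->new): [B S F J I W Q]
  33. access W: HIT. Cache (old->new): [B S F J I W Q]
  34. access A: MISS, evict B. Cache (old->new): [S F J I W Q A]
Total: 26 hits, 8 misses, 1 evictions

Answer: A F I J Q S W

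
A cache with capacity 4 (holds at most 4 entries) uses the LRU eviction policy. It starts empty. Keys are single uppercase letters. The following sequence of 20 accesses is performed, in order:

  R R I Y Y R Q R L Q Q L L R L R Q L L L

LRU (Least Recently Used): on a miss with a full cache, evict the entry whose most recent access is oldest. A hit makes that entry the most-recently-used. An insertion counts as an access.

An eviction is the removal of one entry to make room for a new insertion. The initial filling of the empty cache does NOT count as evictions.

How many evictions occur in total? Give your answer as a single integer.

LRU simulation (capacity=4):
  1. access R: MISS. Cache (LRU->MRU): [R]
  2. access R: HIT. Cache (LRU->MRU): [R]
  3. access I: MISS. Cache (LRU->MRU): [R I]
  4. access Y: MISS. Cache (LRU->MRU): [R I Y]
  5. access Y: HIT. Cache (LRU->MRU): [R I Y]
  6. access R: HIT. Cache (LRU->MRU): [I Y R]
  7. access Q: MISS. Cache (LRU->MRU): [I Y R Q]
  8. access R: HIT. Cache (LRU->MRU): [I Y Q R]
  9. access L: MISS, evict I. Cache (LRU->MRU): [Y Q R L]
  10. access Q: HIT. Cache (LRU->MRU): [Y R L Q]
  11. access Q: HIT. Cache (LRU->MRU): [Y R L Q]
  12. access L: HIT. Cache (LRU->MRU): [Y R Q L]
  13. access L: HIT. Cache (LRU->MRU): [Y R Q L]
  14. access R: HIT. Cache (LRU->MRU): [Y Q L R]
  15. access L: HIT. Cache (LRU->MRU): [Y Q R L]
  16. access R: HIT. Cache (LRU->MRU): [Y Q L R]
  17. access Q: HIT. Cache (LRU->MRU): [Y L R Q]
  18. access L: HIT. Cache (LRU->MRU): [Y R Q L]
  19. access L: HIT. Cache (LRU->MRU): [Y R Q L]
  20. access L: HIT. Cache (LRU->MRU): [Y R Q L]
Total: 15 hits, 5 misses, 1 evictions

Answer: 1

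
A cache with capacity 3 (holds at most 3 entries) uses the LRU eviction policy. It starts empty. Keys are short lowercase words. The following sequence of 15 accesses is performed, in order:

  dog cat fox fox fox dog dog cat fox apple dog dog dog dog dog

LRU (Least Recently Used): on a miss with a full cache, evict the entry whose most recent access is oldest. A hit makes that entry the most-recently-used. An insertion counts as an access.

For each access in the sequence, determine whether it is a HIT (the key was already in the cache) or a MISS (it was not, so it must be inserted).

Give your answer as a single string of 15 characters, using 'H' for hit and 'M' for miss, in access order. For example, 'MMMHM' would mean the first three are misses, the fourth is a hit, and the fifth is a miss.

LRU simulation (capacity=3):
  1. access dog: MISS. Cache (LRU->MRU): [dog]
  2. access cat: MISS. Cache (LRU->MRU): [dog cat]
  3. access fox: MISS. Cache (LRU->MRU): [dog cat fox]
  4. access fox: HIT. Cache (LRU->MRU): [dog cat fox]
  5. access fox: HIT. Cache (LRU->MRU): [dog cat fox]
  6. access dog: HIT. Cache (LRU->MRU): [cat fox dog]
  7. access dog: HIT. Cache (LRU->MRU): [cat fox dog]
  8. access cat: HIT. Cache (LRU->MRU): [fox dog cat]
  9. access fox: HIT. Cache (LRU->MRU): [dog cat fox]
  10. access apple: MISS, evict dog. Cache (LRU->MRU): [cat fox apple]
  11. access dog: MISS, evict cat. Cache (LRU->MRU): [fox apple dog]
  12. access dog: HIT. Cache (LRU->MRU): [fox apple dog]
  13. access dog: HIT. Cache (LRU->MRU): [fox apple dog]
  14. access dog: HIT. Cache (LRU->MRU): [fox apple dog]
  15. access dog: HIT. Cache (LRU->MRU): [fox apple dog]
Total: 10 hits, 5 misses, 2 evictions

Answer: MMMHHHHHHMMHHHH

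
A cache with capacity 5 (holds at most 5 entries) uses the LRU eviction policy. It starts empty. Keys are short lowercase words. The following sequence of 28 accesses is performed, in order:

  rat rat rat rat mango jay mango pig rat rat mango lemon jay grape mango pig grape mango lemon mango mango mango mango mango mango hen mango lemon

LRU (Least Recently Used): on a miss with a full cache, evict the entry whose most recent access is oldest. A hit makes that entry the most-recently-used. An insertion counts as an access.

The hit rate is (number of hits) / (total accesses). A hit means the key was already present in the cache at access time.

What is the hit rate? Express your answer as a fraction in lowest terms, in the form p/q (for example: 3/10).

LRU simulation (capacity=5):
  1. access rat: MISS. Cache (LRU->MRU): [rat]
  2. access rat: HIT. Cache (LRU->MRU): [rat]
  3. access rat: HIT. Cache (LRU->MRU): [rat]
  4. access rat: HIT. Cache (LRU->MRU): [rat]
  5. access mango: MISS. Cache (LRU->MRU): [rat mango]
  6. access jay: MISS. Cache (LRU->MRU): [rat mango jay]
  7. access mango: HIT. Cache (LRU->MRU): [rat jay mango]
  8. access pig: MISS. Cache (LRU->MRU): [rat jay mango pig]
  9. access rat: HIT. Cache (LRU->MRU): [jay mango pig rat]
  10. access rat: HIT. Cache (LRU->MRU): [jay mango pig rat]
  11. access mango: HIT. Cache (LRU->MRU): [jay pig rat mango]
  12. access lemon: MISS. Cache (LRU->MRU): [jay pig rat mango lemon]
  13. access jay: HIT. Cache (LRU->MRU): [pig rat mango lemon jay]
  14. access grape: MISS, evict pig. Cache (LRU->MRU): [rat mango lemon jay grape]
  15. access mango: HIT. Cache (LRU->MRU): [rat lemon jay grape mango]
  16. access pig: MISS, evict rat. Cache (LRU->MRU): [lemon jay grape mango pig]
  17. access grape: HIT. Cache (LRU->MRU): [lemon jay mango pig grape]
  18. access mango: HIT. Cache (LRU->MRU): [lemon jay pig grape mango]
  19. access lemon: HIT. Cache (LRU->MRU): [jay pig grape mango lemon]
  20. access mango: HIT. Cache (LRU->MRU): [jay pig grape lemon mango]
  21. access mango: HIT. Cache (LRU->MRU): [jay pig grape lemon mango]
  22. access mango: HIT. Cache (LRU->MRU): [jay pig grape lemon mango]
  23. access mango: HIT. Cache (LRU->MRU): [jay pig grape lemon mango]
  24. access mango: HIT. Cache (LRU->MRU): [jay pig grape lemon mango]
  25. access mango: HIT. Cache (LRU->MRU): [jay pig grape lemon mango]
  26. access hen: MISS, evict jay. Cache (LRU->MRU): [pig grape lemon mango hen]
  27. access mango: HIT. Cache (LRU->MRU): [pig grape lemon hen mango]
  28. access lemon: HIT. Cache (LRU->MRU): [pig grape hen mango lemon]
Total: 20 hits, 8 misses, 3 evictions

Hit rate = 20/28 = 5/7

Answer: 5/7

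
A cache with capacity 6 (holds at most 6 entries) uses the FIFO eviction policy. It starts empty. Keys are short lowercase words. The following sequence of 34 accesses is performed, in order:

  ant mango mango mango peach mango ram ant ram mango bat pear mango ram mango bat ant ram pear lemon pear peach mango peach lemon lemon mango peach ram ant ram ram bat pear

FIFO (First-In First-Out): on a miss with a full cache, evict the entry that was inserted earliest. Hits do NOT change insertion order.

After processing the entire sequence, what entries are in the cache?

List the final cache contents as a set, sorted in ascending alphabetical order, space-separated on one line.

FIFO simulation (capacity=6):
  1. access ant: MISS. Cache (old->new): [ant]
  2. access mango: MISS. Cache (old->new): [ant mango]
  3. access mango: HIT. Cache (old->new): [ant mango]
  4. access mango: HIT. Cache (old->new): [ant mango]
  5. access peach: MISS. Cache (old->new): [ant mango peach]
  6. access mango: HIT. Cache (old->new): [ant mango peach]
  7. access ram: MISS. Cache (old->new): [ant mango peach ram]
  8. access ant: HIT. Cache (old->new): [ant mango peach ram]
  9. access ram: HIT. Cache (old->new): [ant mango peach ram]
  10. access mango: HIT. Cache (old->new): [ant mango peach ram]
  11. access bat: MISS. Cache (old->new): [ant mango peach ram bat]
  12. access pear: MISS. Cache (old->new): [ant mango peach ram bat pear]
  13. access mango: HIT. Cache (old->new): [ant mango peach ram bat pear]
  14. access ram: HIT. Cache (old->new): [ant mango peach ram bat pear]
  15. access mango: HIT. Cache (old->new): [ant mango peach ram bat pear]
  16. access bat: HIT. Cache (old->new): [ant mango peach ram bat pear]
  17. access ant: HIT. Cache (old->new): [ant mango peach ram bat pear]
  18. access ram: HIT. Cache (old->new): [ant mango peach ram bat pear]
  19. access pear: HIT. Cache (old->new): [ant mango peach ram bat pear]
  20. access lemon: MISS, evict ant. Cache (old->new): [mango peach ram bat pear lemon]
  21. access pear: HIT. Cache (old->new): [mango peach ram bat pear lemon]
  22. access peach: HIT. Cache (old->new): [mango peach ram bat pear lemon]
  23. access mango: HIT. Cache (old->new): [mango peach ram bat pear lemon]
  24. access peach: HIT. Cache (old->new): [mango peach ram bat pear lemon]
  25. access lemon: HIT. Cache (old->new): [mango peach ram bat pear lemon]
  26. access lemon: HIT. Cache (old->new): [mango peach ram bat pear lemon]
  27. access mango: HIT. Cache (old->new): [mango peach ram bat pear lemon]
  28. access peach: HIT. Cache (old->new): [mango peach ram bat pear lemon]
  29. access ram: HIT. Cache (old->new): [mango peach ram bat pear lemon]
  30. access ant: MISS, evict mango. Cache (old->new): [peach ram bat pear lemon ant]
  31. access ram: HIT. Cache (old->new): [peach ram bat pear lemon ant]
  32. access ram: HIT. Cache (old->new): [peach ram bat pear lemon ant]
  33. access bat: HIT. Cache (old->new): [peach ram bat pear lemon ant]
  34. access pear: HIT. Cache (old->new): [peach ram bat pear lemon ant]
Total: 26 hits, 8 misses, 2 evictions

Answer: ant bat lemon peach pear ram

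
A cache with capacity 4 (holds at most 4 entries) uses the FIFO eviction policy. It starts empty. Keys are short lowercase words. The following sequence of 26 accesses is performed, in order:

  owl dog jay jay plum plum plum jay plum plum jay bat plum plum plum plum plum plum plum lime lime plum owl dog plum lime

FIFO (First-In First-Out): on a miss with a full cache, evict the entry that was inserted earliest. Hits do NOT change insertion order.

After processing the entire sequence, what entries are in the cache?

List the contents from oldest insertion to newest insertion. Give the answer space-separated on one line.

FIFO simulation (capacity=4):
  1. access owl: MISS. Cache (old->new): [owl]
  2. access dog: MISS. Cache (old->new): [owl dog]
  3. access jay: MISS. Cache (old->new): [owl dog jay]
  4. access jay: HIT. Cache (old->new): [owl dog jay]
  5. access plum: MISS. Cache (old->new): [owl dog jay plum]
  6. access plum: HIT. Cache (old->new): [owl dog jay plum]
  7. access plum: HIT. Cache (old->new): [owl dog jay plum]
  8. access jay: HIT. Cache (old->new): [owl dog jay plum]
  9. access plum: HIT. Cache (old->new): [owl dog jay plum]
  10. access plum: HIT. Cache (old->new): [owl dog jay plum]
  11. access jay: HIT. Cache (old->new): [owl dog jay plum]
  12. access bat: MISS, evict owl. Cache (old->new): [dog jay plum bat]
  13. access plum: HIT. Cache (old->new): [dog jay plum bat]
  14. access plum: HIT. Cache (old->new): [dog jay plum bat]
  15. access plum: HIT. Cache (old->new): [dog jay plum bat]
  16. access plum: HIT. Cache (old->new): [dog jay plum bat]
  17. access plum: HIT. Cache (old->new): [dog jay plum bat]
  18. access plum: HIT. Cache (old->new): [dog jay plum bat]
  19. access plum: HIT. Cache (old->new): [dog jay plum bat]
  20. access lime: MISS, evict dog. Cache (old->new): [jay plum bat lime]
  21. access lime: HIT. Cache (old->new): [jay plum bat lime]
  22. access plum: HIT. Cache (old->new): [jay plum bat lime]
  23. access owl: MISS, evict jay. Cache (old->new): [plum bat lime owl]
  24. access dog: MISS, evict plum. Cache (old->new): [bat lime owl dog]
  25. access plum: MISS, evict bat. Cache (old->new): [lime owl dog plum]
  26. access lime: HIT. Cache (old->new): [lime owl dog plum]
Total: 17 hits, 9 misses, 5 evictions

Answer: lime owl dog plum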